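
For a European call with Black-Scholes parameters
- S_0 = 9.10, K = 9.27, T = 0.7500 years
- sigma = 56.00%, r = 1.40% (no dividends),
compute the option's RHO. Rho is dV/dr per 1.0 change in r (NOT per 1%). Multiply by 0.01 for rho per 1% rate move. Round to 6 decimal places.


Answer: Rho = 2.736934

Derivation:
d1 = 0.2259729034; d2 = -0.2590013227
phi(d1) = 0.3888854663; exp(-qT) = 1.0000000000; exp(-rT) = 0.9895549326
N(d2) = 0.3978171100
Rho = K*T*exp(-rT)*N(d2) = 9.2700 * 0.7500 * 0.9895549326 * 0.3978171100 = 2.736934


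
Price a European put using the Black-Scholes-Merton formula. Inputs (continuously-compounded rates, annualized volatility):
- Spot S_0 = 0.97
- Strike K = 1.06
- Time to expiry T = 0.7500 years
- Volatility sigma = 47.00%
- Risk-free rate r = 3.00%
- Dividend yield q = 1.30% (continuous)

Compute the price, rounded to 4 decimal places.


Answer: Price = 0.2017

Derivation:
d1 = (ln(S/K) + (r - q + 0.5*sigma^2) * T) / (sigma * sqrt(T)) = 0.01685220
d2 = d1 - sigma * sqrt(T) = -0.39017974
exp(-rT) = 0.97775124; exp(-qT) = 0.99029738
P = K * exp(-rT) * N(-d2) - S_0 * exp(-qT) * N(-d1)
N(-d1) = 0.49327726; N(-d2) = 0.65179818
P = 1.0600 * 0.97775124 * 0.65179818 - 0.9700 * 0.99029738 * 0.49327726 = 0.2017


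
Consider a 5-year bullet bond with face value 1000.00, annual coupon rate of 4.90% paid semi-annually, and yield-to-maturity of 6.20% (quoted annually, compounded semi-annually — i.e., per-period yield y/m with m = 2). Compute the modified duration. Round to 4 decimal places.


Coupon per period c = face * coupon_rate / m = 24.500000
Periods per year m = 2; per-period yield y/m = 0.031000
Number of cashflows N = 10
Cashflows (t years, CF_t, discount factor 1/(1+y/m)^(m*t), PV):
  t = 0.5000: CF_t = 24.500000, DF = 0.969932, PV = 23.763337
  t = 1.0000: CF_t = 24.500000, DF = 0.940768, PV = 23.048823
  t = 1.5000: CF_t = 24.500000, DF = 0.912481, PV = 22.355793
  t = 2.0000: CF_t = 24.500000, DF = 0.885045, PV = 21.683602
  t = 2.5000: CF_t = 24.500000, DF = 0.858434, PV = 21.031622
  t = 3.0000: CF_t = 24.500000, DF = 0.832622, PV = 20.399245
  t = 3.5000: CF_t = 24.500000, DF = 0.807587, PV = 19.785883
  t = 4.0000: CF_t = 24.500000, DF = 0.783305, PV = 19.190963
  t = 4.5000: CF_t = 24.500000, DF = 0.759752, PV = 18.613931
  t = 5.0000: CF_t = 1024.500000, DF = 0.736908, PV = 754.962378
Price P = sum_t PV_t = 944.835575
First compute Macaulay numerator sum_t t * PV_t:
  t * PV_t at t = 0.5000: 11.881668
  t * PV_t at t = 1.0000: 23.048823
  t * PV_t at t = 1.5000: 33.533690
  t * PV_t at t = 2.0000: 43.367204
  t * PV_t at t = 2.5000: 52.579054
  t * PV_t at t = 3.0000: 61.197735
  t * PV_t at t = 3.5000: 69.250589
  t * PV_t at t = 4.0000: 76.763851
  t * PV_t at t = 4.5000: 83.762689
  t * PV_t at t = 5.0000: 3774.811889
Macaulay duration D = 4230.197192 / 944.835575 = 4.477178
Modified duration = D / (1 + y/m) = 4.477178 / (1 + 0.031000) = 4.342559

Answer: Modified duration = 4.3426


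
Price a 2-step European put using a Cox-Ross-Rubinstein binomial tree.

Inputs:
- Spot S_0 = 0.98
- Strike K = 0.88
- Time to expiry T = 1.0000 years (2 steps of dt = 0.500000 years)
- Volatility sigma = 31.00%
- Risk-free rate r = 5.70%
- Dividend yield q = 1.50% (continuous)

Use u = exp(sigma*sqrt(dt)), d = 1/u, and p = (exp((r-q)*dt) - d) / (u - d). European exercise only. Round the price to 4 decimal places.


dt = T/N = 0.500000
u = exp(sigma*sqrt(dt)) = 1.245084; d = 1/u = 0.803159
p = (exp((r-q)*dt) - d) / (u - d) = 0.493439
Discount per step: exp(-r*dt) = 0.971902
Stock lattice S(k, i) with i counting down-moves:
  k=0: S(0,0) = 0.9800
  k=1: S(1,0) = 1.2202; S(1,1) = 0.7871
  k=2: S(2,0) = 1.5192; S(2,1) = 0.9800; S(2,2) = 0.6322
Terminal payoffs V(N, i) = max(K - S_T, 0):
  V(2,0) = 0.000000; V(2,1) = 0.000000; V(2,2) = 0.247838
Backward induction: V(k, i) = exp(-r*dt) * [p * V(k+1, i) + (1-p) * V(k+1, i+1)].
  V(1,0) = exp(-r*dt) * [p*0.000000 + (1-p)*0.000000] = 0.000000
  V(1,1) = exp(-r*dt) * [p*0.000000 + (1-p)*0.247838] = 0.122017
  V(0,0) = exp(-r*dt) * [p*0.000000 + (1-p)*0.122017] = 0.060072

Answer: Price = V(0,0) = 0.0601


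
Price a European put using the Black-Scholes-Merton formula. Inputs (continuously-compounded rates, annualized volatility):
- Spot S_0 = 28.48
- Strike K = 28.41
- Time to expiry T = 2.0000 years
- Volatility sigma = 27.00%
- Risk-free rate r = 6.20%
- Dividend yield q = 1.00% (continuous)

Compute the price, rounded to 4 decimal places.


d1 = (ln(S/K) + (r - q + 0.5*sigma^2) * T) / (sigma * sqrt(T)) = 0.46973075
d2 = d1 - sigma * sqrt(T) = 0.08789309
exp(-rT) = 0.88337984; exp(-qT) = 0.98019867
P = K * exp(-rT) * N(-d2) - S_0 * exp(-qT) * N(-d1)
N(-d1) = 0.31927370; N(-d2) = 0.46498083
P = 28.4100 * 0.88337984 * 0.46498083 - 28.4800 * 0.98019867 * 0.31927370 = 2.7567

Answer: Price = 2.7567


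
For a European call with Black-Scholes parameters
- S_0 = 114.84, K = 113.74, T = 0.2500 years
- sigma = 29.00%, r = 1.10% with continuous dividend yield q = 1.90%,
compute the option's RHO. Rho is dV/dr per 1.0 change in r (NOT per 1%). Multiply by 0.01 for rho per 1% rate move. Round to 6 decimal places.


d1 = 0.1250842302; d2 = -0.0199157698
phi(d1) = 0.3958335179; exp(-qT) = 0.9952612634; exp(-rT) = 0.9972537778
N(d2) = 0.4920552826
Rho = K*T*exp(-rT)*N(d2) = 113.7400 * 0.2500 * 0.9972537778 * 0.4920552826 = 13.953168

Answer: Rho = 13.953168


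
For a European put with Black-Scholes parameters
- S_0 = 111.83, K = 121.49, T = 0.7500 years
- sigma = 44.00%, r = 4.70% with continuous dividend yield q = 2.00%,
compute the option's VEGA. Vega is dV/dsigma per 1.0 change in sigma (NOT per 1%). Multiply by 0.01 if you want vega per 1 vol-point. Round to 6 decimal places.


Answer: Vega = 38.048288

Derivation:
d1 = 0.0262376992; d2 = -0.3548134785
phi(d1) = 0.3988049847; exp(-qT) = 0.9851119396; exp(-rT) = 0.9653640451
Vega = S * exp(-qT) * phi(d1) * sqrt(T) = 111.8300 * 0.9851119396 * 0.3988049847 * 0.8660254038 = 38.048288


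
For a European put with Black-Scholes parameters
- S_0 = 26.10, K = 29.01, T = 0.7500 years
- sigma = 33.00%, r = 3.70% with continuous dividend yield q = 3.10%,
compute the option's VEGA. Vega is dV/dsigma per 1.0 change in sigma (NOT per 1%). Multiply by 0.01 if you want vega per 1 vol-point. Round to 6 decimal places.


Answer: Vega = 8.615787

Derivation:
d1 = -0.2112324620; d2 = -0.4970208452
phi(d1) = 0.3901405931; exp(-qT) = 0.9770181987; exp(-rT) = 0.9726314943
Vega = S * exp(-qT) * phi(d1) * sqrt(T) = 26.1000 * 0.9770181987 * 0.3901405931 * 0.8660254038 = 8.615787


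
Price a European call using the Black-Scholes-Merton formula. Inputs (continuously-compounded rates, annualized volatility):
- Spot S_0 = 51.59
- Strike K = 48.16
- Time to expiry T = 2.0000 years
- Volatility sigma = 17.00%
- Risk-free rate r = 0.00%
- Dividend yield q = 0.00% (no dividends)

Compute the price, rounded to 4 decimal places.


Answer: Price = 6.6802

Derivation:
d1 = (ln(S/K) + (r - q + 0.5*sigma^2) * T) / (sigma * sqrt(T)) = 0.40637449
d2 = d1 - sigma * sqrt(T) = 0.16595819
exp(-rT) = 1.00000000; exp(-qT) = 1.00000000
C = S_0 * exp(-qT) * N(d1) - K * exp(-rT) * N(d2)
N(d1) = 0.65776627; N(d2) = 0.56590507
C = 51.5900 * 1.00000000 * 0.65776627 - 48.1600 * 1.00000000 * 0.56590507 = 6.6802


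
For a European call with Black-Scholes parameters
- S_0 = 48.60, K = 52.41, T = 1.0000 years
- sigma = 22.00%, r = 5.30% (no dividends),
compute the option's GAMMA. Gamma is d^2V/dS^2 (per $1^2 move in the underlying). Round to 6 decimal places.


Answer: Gamma = 0.037311

Derivation:
d1 = 0.0078459913; d2 = -0.2121540087
phi(d1) = 0.3989300012; exp(-qT) = 1.0000000000; exp(-rT) = 0.9483800125
Gamma = exp(-qT) * phi(d1) / (S * sigma * sqrt(T)) = 1.0000000000 * 0.3989300012 / (48.6000 * 0.2200 * 1.0000000000) = 0.037311


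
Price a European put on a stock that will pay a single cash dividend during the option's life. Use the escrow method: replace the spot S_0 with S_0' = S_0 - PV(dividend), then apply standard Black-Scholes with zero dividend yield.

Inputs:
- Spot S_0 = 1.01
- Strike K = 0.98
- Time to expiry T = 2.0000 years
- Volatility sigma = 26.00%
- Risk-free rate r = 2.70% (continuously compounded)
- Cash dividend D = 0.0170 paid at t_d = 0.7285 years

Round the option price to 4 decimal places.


PV(D) = D * exp(-r * t_d) = 0.0170 * 0.98052268 = 0.01666889
S_0' = S_0 - PV(D) = 1.0100 - 0.01666889 = 0.99333111
d1 = (ln(S_0'/K) + (r + sigma^2/2)*T) / (sigma*sqrt(T)) = 0.36745480
d2 = d1 - sigma*sqrt(T) = -0.00024073
exp(-rT) = 0.94743211
N(-d1) = 0.35663990; N(-d2) = 0.50009604
P = K * exp(-rT) * N(-d2) - S_0' * N(-d1) = 0.9800 * 0.94743211 * 0.50009604 - 0.99333111 * 0.35663990 = 0.1101

Answer: Price = 0.1101


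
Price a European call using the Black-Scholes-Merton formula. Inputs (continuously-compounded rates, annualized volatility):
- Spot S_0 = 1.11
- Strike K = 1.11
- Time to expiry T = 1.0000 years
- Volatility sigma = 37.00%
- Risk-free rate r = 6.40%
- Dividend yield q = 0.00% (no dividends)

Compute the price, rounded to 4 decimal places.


Answer: Price = 0.1946

Derivation:
d1 = (ln(S/K) + (r - q + 0.5*sigma^2) * T) / (sigma * sqrt(T)) = 0.35797297
d2 = d1 - sigma * sqrt(T) = -0.01202703
exp(-rT) = 0.93800500; exp(-qT) = 1.00000000
C = S_0 * exp(-qT) * N(d1) - K * exp(-rT) * N(d2)
N(d1) = 0.63981823; N(d2) = 0.49520203
C = 1.1100 * 1.00000000 * 0.63981823 - 1.1100 * 0.93800500 * 0.49520203 = 0.1946


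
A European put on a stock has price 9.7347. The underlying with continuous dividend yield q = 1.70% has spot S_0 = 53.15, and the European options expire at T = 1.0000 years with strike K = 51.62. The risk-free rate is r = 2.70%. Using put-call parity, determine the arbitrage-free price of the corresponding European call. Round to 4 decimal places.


Put-call parity: C - P = S_0 * exp(-qT) - K * exp(-rT).
S_0 * exp(-qT) = 53.1500 * 0.98314368 = 52.25408684
K * exp(-rT) = 51.6200 * 0.97336124 = 50.24490729
C = P + S*exp(-qT) - K*exp(-rT)
C = 9.7347 + 52.25408684 - 50.24490729 = 11.7439

Answer: Call price = 11.7439


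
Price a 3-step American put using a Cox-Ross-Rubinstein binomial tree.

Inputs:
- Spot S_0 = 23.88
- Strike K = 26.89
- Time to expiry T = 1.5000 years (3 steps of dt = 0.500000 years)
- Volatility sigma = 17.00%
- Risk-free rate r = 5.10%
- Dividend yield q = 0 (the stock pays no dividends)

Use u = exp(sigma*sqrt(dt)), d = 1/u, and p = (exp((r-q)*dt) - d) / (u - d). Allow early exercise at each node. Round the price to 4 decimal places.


dt = T/N = 0.500000
u = exp(sigma*sqrt(dt)) = 1.127732; d = 1/u = 0.886736
p = (exp((r-q)*dt) - d) / (u - d) = 0.577156
Discount per step: exp(-r*dt) = 0.974822
Stock lattice S(k, i) with i counting down-moves:
  k=0: S(0,0) = 23.8800
  k=1: S(1,0) = 26.9302; S(1,1) = 21.1753
  k=2: S(2,0) = 30.3701; S(2,1) = 23.8800; S(2,2) = 18.7769
  k=3: S(3,0) = 34.2493; S(3,1) = 26.9302; S(3,2) = 21.1753; S(3,3) = 16.6501
Terminal payoffs V(N, i) = max(K - S_T, 0):
  V(3,0) = 0.000000; V(3,1) = 0.000000; V(3,2) = 5.714748; V(3,3) = 10.239890
Backward induction: V(k, i) = exp(-r*dt) * [p * V(k+1, i) + (1-p) * V(k+1, i+1)]; then take max(V_cont, immediate exercise) for American.
  V(2,0) = exp(-r*dt) * [p*0.000000 + (1-p)*0.000000] = 0.000000; exercise = 0.000000; V(2,0) = max -> 0.000000
  V(2,1) = exp(-r*dt) * [p*0.000000 + (1-p)*5.714748] = 2.355608; exercise = 3.010000; V(2,1) = max -> 3.010000
  V(2,2) = exp(-r*dt) * [p*5.714748 + (1-p)*10.239890] = 7.436119; exercise = 8.113145; V(2,2) = max -> 8.113145
  V(1,0) = exp(-r*dt) * [p*0.000000 + (1-p)*3.010000] = 1.240716; exercise = 0.000000; V(1,0) = max -> 1.240716
  V(1,1) = exp(-r*dt) * [p*3.010000 + (1-p)*8.113145] = 5.037722; exercise = 5.714748; V(1,1) = max -> 5.714748
  V(0,0) = exp(-r*dt) * [p*1.240716 + (1-p)*5.714748] = 3.053665; exercise = 3.010000; V(0,0) = max -> 3.053665

Answer: Price = V(0,0) = 3.0537


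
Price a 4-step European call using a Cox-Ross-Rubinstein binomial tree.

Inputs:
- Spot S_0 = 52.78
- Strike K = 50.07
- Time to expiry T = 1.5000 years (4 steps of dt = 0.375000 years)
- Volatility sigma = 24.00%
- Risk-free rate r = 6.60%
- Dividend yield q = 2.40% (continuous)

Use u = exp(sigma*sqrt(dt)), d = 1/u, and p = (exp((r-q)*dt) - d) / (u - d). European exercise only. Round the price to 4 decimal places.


dt = T/N = 0.375000
u = exp(sigma*sqrt(dt)) = 1.158319; d = 1/u = 0.863320
p = (exp((r-q)*dt) - d) / (u - d) = 0.517136
Discount per step: exp(-r*dt) = 0.975554
Stock lattice S(k, i) with i counting down-moves:
  k=0: S(0,0) = 52.7800
  k=1: S(1,0) = 61.1361; S(1,1) = 45.5661
  k=2: S(2,0) = 70.8150; S(2,1) = 52.7800; S(2,2) = 39.3381
  k=3: S(3,0) = 82.0263; S(3,1) = 61.1361; S(3,2) = 45.5661; S(3,3) = 33.9614
  k=4: S(4,0) = 95.0126; S(4,1) = 70.8150; S(4,2) = 52.7800; S(4,3) = 39.3381; S(4,4) = 29.3196
Terminal payoffs V(N, i) = max(S_T - K, 0):
  V(4,0) = 44.942634; V(4,1) = 20.745018; V(4,2) = 2.710000; V(4,3) = 0.000000; V(4,4) = 0.000000
Backward induction: V(k, i) = exp(-r*dt) * [p * V(k+1, i) + (1-p) * V(k+1, i+1)].
  V(3,0) = exp(-r*dt) * [p*44.942634 + (1-p)*20.745018] = 32.445443
  V(3,1) = exp(-r*dt) * [p*20.745018 + (1-p)*2.710000] = 11.742317
  V(3,2) = exp(-r*dt) * [p*2.710000 + (1-p)*0.000000] = 1.367180
  V(3,3) = exp(-r*dt) * [p*0.000000 + (1-p)*0.000000] = 0.000000
  V(2,0) = exp(-r*dt) * [p*32.445443 + (1-p)*11.742317] = 21.899874
  V(2,1) = exp(-r*dt) * [p*11.742317 + (1-p)*1.367180] = 6.567957
  V(2,2) = exp(-r*dt) * [p*1.367180 + (1-p)*0.000000] = 0.689735
  V(1,0) = exp(-r*dt) * [p*21.899874 + (1-p)*6.567957] = 14.142262
  V(1,1) = exp(-r*dt) * [p*6.567957 + (1-p)*0.689735] = 3.638404
  V(0,0) = exp(-r*dt) * [p*14.142262 + (1-p)*3.638404] = 8.848597

Answer: Price = V(0,0) = 8.8486


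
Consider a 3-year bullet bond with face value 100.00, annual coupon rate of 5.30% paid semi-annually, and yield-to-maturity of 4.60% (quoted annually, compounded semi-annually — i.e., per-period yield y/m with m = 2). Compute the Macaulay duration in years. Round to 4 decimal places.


Coupon per period c = face * coupon_rate / m = 2.650000
Periods per year m = 2; per-period yield y/m = 0.023000
Number of cashflows N = 6
Cashflows (t years, CF_t, discount factor 1/(1+y/m)^(m*t), PV):
  t = 0.5000: CF_t = 2.650000, DF = 0.977517, PV = 2.590420
  t = 1.0000: CF_t = 2.650000, DF = 0.955540, PV = 2.532180
  t = 1.5000: CF_t = 2.650000, DF = 0.934056, PV = 2.475249
  t = 2.0000: CF_t = 2.650000, DF = 0.913056, PV = 2.419599
  t = 2.5000: CF_t = 2.650000, DF = 0.892528, PV = 2.365199
  t = 3.0000: CF_t = 102.650000, DF = 0.872461, PV = 89.558158
Price P = sum_t PV_t = 101.940806
Macaulay numerator sum_t t * PV_t:
  t * PV_t at t = 0.5000: 1.295210
  t * PV_t at t = 1.0000: 2.532180
  t * PV_t at t = 1.5000: 3.712874
  t * PV_t at t = 2.0000: 4.839197
  t * PV_t at t = 2.5000: 5.912998
  t * PV_t at t = 3.0000: 268.674473
Macaulay duration D = (sum_t t * PV_t) / P = 286.966933 / 101.940806 = 2.815035

Answer: Macaulay duration = 2.8150 years


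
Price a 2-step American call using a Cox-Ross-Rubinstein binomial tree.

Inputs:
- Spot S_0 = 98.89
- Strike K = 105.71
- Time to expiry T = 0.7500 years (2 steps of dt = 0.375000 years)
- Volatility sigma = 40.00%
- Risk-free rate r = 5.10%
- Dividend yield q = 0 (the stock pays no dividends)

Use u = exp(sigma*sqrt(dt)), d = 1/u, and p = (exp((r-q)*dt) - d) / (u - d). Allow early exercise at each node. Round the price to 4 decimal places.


dt = T/N = 0.375000
u = exp(sigma*sqrt(dt)) = 1.277556; d = 1/u = 0.782744
p = (exp((r-q)*dt) - d) / (u - d) = 0.478090
Discount per step: exp(-r*dt) = 0.981057
Stock lattice S(k, i) with i counting down-moves:
  k=0: S(0,0) = 98.8900
  k=1: S(1,0) = 126.3375; S(1,1) = 77.4056
  k=2: S(2,0) = 161.4033; S(2,1) = 98.8900; S(2,2) = 60.5888
Terminal payoffs V(N, i) = max(S_T - K, 0):
  V(2,0) = 55.693279; V(2,1) = 0.000000; V(2,2) = 0.000000
Backward induction: V(k, i) = exp(-r*dt) * [p * V(k+1, i) + (1-p) * V(k+1, i+1)]; then take max(V_cont, immediate exercise) for American.
  V(1,0) = exp(-r*dt) * [p*55.693279 + (1-p)*0.000000] = 26.122017; exercise = 20.627525; V(1,0) = max -> 26.122017
  V(1,1) = exp(-r*dt) * [p*0.000000 + (1-p)*0.000000] = 0.000000; exercise = 0.000000; V(1,1) = max -> 0.000000
  V(0,0) = exp(-r*dt) * [p*26.122017 + (1-p)*0.000000] = 12.252103; exercise = 0.000000; V(0,0) = max -> 12.252103

Answer: Price = V(0,0) = 12.2521


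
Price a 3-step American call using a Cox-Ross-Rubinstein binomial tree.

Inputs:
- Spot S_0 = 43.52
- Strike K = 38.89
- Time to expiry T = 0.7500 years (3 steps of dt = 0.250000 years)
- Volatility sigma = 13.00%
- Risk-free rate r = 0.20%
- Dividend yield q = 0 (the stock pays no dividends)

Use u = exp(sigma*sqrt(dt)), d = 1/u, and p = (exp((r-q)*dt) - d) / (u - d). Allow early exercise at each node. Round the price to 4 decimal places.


Answer: Price = V(0,0) = 5.1021

Derivation:
dt = T/N = 0.250000
u = exp(sigma*sqrt(dt)) = 1.067159; d = 1/u = 0.937067
p = (exp((r-q)*dt) - d) / (u - d) = 0.487600
Discount per step: exp(-r*dt) = 0.999500
Stock lattice S(k, i) with i counting down-moves:
  k=0: S(0,0) = 43.5200
  k=1: S(1,0) = 46.4428; S(1,1) = 40.7812
  k=2: S(2,0) = 49.5618; S(2,1) = 43.5200; S(2,2) = 38.2147
  k=3: S(3,0) = 52.8903; S(3,1) = 46.4428; S(3,2) = 40.7812; S(3,3) = 35.8098
Terminal payoffs V(N, i) = max(S_T - K, 0):
  V(3,0) = 14.000334; V(3,1) = 7.552761; V(3,2) = 1.891176; V(3,3) = 0.000000
Backward induction: V(k, i) = exp(-r*dt) * [p * V(k+1, i) + (1-p) * V(k+1, i+1)]; then take max(V_cont, immediate exercise) for American.
  V(2,0) = exp(-r*dt) * [p*14.000334 + (1-p)*7.552761] = 10.691251; exercise = 10.671811; V(2,0) = max -> 10.691251
  V(2,1) = exp(-r*dt) * [p*7.552761 + (1-p)*1.891176] = 4.649440; exercise = 4.630000; V(2,1) = max -> 4.649440
  V(2,2) = exp(-r*dt) * [p*1.891176 + (1-p)*0.000000] = 0.921677; exercise = 0.000000; V(2,2) = max -> 0.921677
  V(1,0) = exp(-r*dt) * [p*10.691251 + (1-p)*4.649440] = 7.591631; exercise = 7.552761; V(1,0) = max -> 7.591631
  V(1,1) = exp(-r*dt) * [p*4.649440 + (1-p)*0.921677] = 2.737965; exercise = 1.891176; V(1,1) = max -> 2.737965
  V(0,0) = exp(-r*dt) * [p*7.591631 + (1-p)*2.737965] = 5.102062; exercise = 4.630000; V(0,0) = max -> 5.102062


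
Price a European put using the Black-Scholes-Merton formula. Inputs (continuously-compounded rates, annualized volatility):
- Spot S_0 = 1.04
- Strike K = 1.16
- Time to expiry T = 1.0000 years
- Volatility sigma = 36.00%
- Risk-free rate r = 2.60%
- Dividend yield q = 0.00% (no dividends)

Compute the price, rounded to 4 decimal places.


Answer: Price = 0.2042

Derivation:
d1 = (ln(S/K) + (r - q + 0.5*sigma^2) * T) / (sigma * sqrt(T)) = -0.05110914
d2 = d1 - sigma * sqrt(T) = -0.41110914
exp(-rT) = 0.97433509; exp(-qT) = 1.00000000
P = K * exp(-rT) * N(-d2) - S_0 * exp(-qT) * N(-d1)
N(-d1) = 0.52038073; N(-d2) = 0.65950375
P = 1.1600 * 0.97433509 * 0.65950375 - 1.0400 * 1.00000000 * 0.52038073 = 0.2042


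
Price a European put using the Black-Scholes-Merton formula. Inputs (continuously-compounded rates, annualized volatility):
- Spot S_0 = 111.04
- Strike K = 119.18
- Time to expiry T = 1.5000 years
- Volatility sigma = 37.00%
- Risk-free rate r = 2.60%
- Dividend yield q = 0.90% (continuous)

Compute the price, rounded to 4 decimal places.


d1 = (ln(S/K) + (r - q + 0.5*sigma^2) * T) / (sigma * sqrt(T)) = 0.12673470
d2 = d1 - sigma * sqrt(T) = -0.32642090
exp(-rT) = 0.96175071; exp(-qT) = 0.98659072
P = K * exp(-rT) * N(-d2) - S_0 * exp(-qT) * N(-d1)
N(-d1) = 0.44957519; N(-d2) = 0.62794704
P = 119.1800 * 0.96175071 * 0.62794704 - 111.0400 * 0.98659072 * 0.44957519 = 22.7248

Answer: Price = 22.7248


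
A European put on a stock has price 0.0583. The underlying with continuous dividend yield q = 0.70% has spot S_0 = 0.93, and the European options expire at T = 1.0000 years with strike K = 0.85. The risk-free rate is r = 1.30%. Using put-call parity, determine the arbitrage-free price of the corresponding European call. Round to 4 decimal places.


Put-call parity: C - P = S_0 * exp(-qT) - K * exp(-rT).
S_0 * exp(-qT) = 0.9300 * 0.99302444 = 0.92351273
K * exp(-rT) = 0.8500 * 0.98708414 = 0.83902151
C = P + S*exp(-qT) - K*exp(-rT)
C = 0.0583 + 0.92351273 - 0.83902151 = 0.1428

Answer: Call price = 0.1428


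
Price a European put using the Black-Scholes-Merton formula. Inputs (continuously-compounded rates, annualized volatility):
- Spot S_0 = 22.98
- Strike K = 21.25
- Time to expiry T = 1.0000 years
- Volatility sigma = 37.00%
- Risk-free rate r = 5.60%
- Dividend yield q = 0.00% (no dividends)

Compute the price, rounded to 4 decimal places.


Answer: Price = 1.9204

Derivation:
d1 = (ln(S/K) + (r - q + 0.5*sigma^2) * T) / (sigma * sqrt(T)) = 0.54788480
d2 = d1 - sigma * sqrt(T) = 0.17788480
exp(-rT) = 0.94553914; exp(-qT) = 1.00000000
P = K * exp(-rT) * N(-d2) - S_0 * exp(-qT) * N(-d1)
N(-d1) = 0.29188550; N(-d2) = 0.42940672
P = 21.2500 * 0.94553914 * 0.42940672 - 22.9800 * 1.00000000 * 0.29188550 = 1.9204


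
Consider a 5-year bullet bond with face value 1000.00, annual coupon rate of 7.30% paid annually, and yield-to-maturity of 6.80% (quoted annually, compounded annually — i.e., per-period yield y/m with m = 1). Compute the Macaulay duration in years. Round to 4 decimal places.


Coupon per period c = face * coupon_rate / m = 73.000000
Periods per year m = 1; per-period yield y/m = 0.068000
Number of cashflows N = 5
Cashflows (t years, CF_t, discount factor 1/(1+y/m)^(m*t), PV):
  t = 1.0000: CF_t = 73.000000, DF = 0.936330, PV = 68.352060
  t = 2.0000: CF_t = 73.000000, DF = 0.876713, PV = 64.000056
  t = 3.0000: CF_t = 73.000000, DF = 0.820892, PV = 59.925146
  t = 4.0000: CF_t = 73.000000, DF = 0.768626, PV = 56.109687
  t = 5.0000: CF_t = 1073.000000, DF = 0.719687, PV = 772.224291
Price P = sum_t PV_t = 1020.611240
Macaulay numerator sum_t t * PV_t:
  t * PV_t at t = 1.0000: 68.352060
  t * PV_t at t = 2.0000: 128.000112
  t * PV_t at t = 3.0000: 179.775439
  t * PV_t at t = 4.0000: 224.438750
  t * PV_t at t = 5.0000: 3861.121454
Macaulay duration D = (sum_t t * PV_t) / P = 4461.687814 / 1020.611240 = 4.371584

Answer: Macaulay duration = 4.3716 years


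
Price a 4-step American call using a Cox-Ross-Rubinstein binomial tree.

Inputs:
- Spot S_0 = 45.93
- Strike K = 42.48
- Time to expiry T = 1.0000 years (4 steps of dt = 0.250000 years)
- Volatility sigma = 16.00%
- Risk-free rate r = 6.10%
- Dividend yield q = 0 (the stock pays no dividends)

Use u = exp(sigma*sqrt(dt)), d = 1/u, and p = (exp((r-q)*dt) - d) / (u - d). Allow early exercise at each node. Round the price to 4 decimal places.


dt = T/N = 0.250000
u = exp(sigma*sqrt(dt)) = 1.083287; d = 1/u = 0.923116
p = (exp((r-q)*dt) - d) / (u - d) = 0.575951
Discount per step: exp(-r*dt) = 0.984866
Stock lattice S(k, i) with i counting down-moves:
  k=0: S(0,0) = 45.9300
  k=1: S(1,0) = 49.7554; S(1,1) = 42.3987
  k=2: S(2,0) = 53.8994; S(2,1) = 45.9300; S(2,2) = 39.1390
  k=3: S(3,0) = 58.3885; S(3,1) = 49.7554; S(3,2) = 42.3987; S(3,3) = 36.1298
  k=4: S(4,0) = 63.2515; S(4,1) = 53.8994; S(4,2) = 45.9300; S(4,3) = 39.1390; S(4,4) = 33.3520
Terminal payoffs V(N, i) = max(S_T - K, 0):
  V(4,0) = 20.771478; V(4,1) = 11.419354; V(4,2) = 3.450000; V(4,3) = 0.000000; V(4,4) = 0.000000
Backward induction: V(k, i) = exp(-r*dt) * [p * V(k+1, i) + (1-p) * V(k+1, i+1)]; then take max(V_cont, immediate exercise) for American.
  V(3,0) = exp(-r*dt) * [p*20.771478 + (1-p)*11.419354] = 16.551379; exercise = 15.908473; V(3,0) = max -> 16.551379
  V(3,1) = exp(-r*dt) * [p*11.419354 + (1-p)*3.450000] = 7.918280; exercise = 7.275375; V(3,1) = max -> 7.918280
  V(3,2) = exp(-r*dt) * [p*3.450000 + (1-p)*0.000000] = 1.956959; exercise = 0.000000; V(3,2) = max -> 1.956959
  V(3,3) = exp(-r*dt) * [p*0.000000 + (1-p)*0.000000] = 0.000000; exercise = 0.000000; V(3,3) = max -> 0.000000
  V(2,0) = exp(-r*dt) * [p*16.551379 + (1-p)*7.918280] = 12.695435; exercise = 11.419354; V(2,0) = max -> 12.695435
  V(2,1) = exp(-r*dt) * [p*7.918280 + (1-p)*1.956959] = 5.308810; exercise = 3.450000; V(2,1) = max -> 5.308810
  V(2,2) = exp(-r*dt) * [p*1.956959 + (1-p)*0.000000] = 1.110055; exercise = 0.000000; V(2,2) = max -> 1.110055
  V(1,0) = exp(-r*dt) * [p*12.695435 + (1-p)*5.308810] = 9.418414; exercise = 7.275375; V(1,0) = max -> 9.418414
  V(1,1) = exp(-r*dt) * [p*5.308810 + (1-p)*1.110055] = 3.474934; exercise = 0.000000; V(1,1) = max -> 3.474934
  V(0,0) = exp(-r*dt) * [p*9.418414 + (1-p)*3.474934] = 6.793691; exercise = 3.450000; V(0,0) = max -> 6.793691

Answer: Price = V(0,0) = 6.7937


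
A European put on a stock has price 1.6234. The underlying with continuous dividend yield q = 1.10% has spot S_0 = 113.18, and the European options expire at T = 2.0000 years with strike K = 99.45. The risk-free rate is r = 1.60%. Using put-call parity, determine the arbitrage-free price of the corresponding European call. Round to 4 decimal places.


Put-call parity: C - P = S_0 * exp(-qT) - K * exp(-rT).
S_0 * exp(-qT) = 113.1800 * 0.97824024 = 110.71722980
K * exp(-rT) = 99.4500 * 0.96850658 = 96.31797959
C = P + S*exp(-qT) - K*exp(-rT)
C = 1.6234 + 110.71722980 - 96.31797959 = 16.0227

Answer: Call price = 16.0227


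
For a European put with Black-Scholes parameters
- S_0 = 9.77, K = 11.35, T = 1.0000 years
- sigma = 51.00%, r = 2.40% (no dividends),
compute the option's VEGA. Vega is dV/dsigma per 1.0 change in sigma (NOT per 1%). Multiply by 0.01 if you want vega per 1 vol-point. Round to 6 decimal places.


d1 = 0.0081347493; d2 = -0.5018652507
phi(d1) = 0.3989290808; exp(-qT) = 1.0000000000; exp(-rT) = 0.9762857098
Vega = S * exp(-qT) * phi(d1) * sqrt(T) = 9.7700 * 1.0000000000 * 0.3989290808 * 1.0000000000 = 3.897537

Answer: Vega = 3.897537


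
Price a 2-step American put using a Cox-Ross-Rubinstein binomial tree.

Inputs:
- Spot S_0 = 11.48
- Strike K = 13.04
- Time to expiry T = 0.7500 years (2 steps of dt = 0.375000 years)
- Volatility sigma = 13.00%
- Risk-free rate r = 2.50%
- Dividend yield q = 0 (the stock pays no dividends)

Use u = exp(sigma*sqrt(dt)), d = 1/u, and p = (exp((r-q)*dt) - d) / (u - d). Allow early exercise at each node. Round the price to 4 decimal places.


dt = T/N = 0.375000
u = exp(sigma*sqrt(dt)) = 1.082863; d = 1/u = 0.923478
p = (exp((r-q)*dt) - d) / (u - d) = 0.539205
Discount per step: exp(-r*dt) = 0.990669
Stock lattice S(k, i) with i counting down-moves:
  k=0: S(0,0) = 11.4800
  k=1: S(1,0) = 12.4313; S(1,1) = 10.6015
  k=2: S(2,0) = 13.4614; S(2,1) = 11.4800; S(2,2) = 9.7903
Terminal payoffs V(N, i) = max(K - S_T, 0):
  V(2,0) = 0.000000; V(2,1) = 1.560000; V(2,2) = 3.249725
Backward induction: V(k, i) = exp(-r*dt) * [p * V(k+1, i) + (1-p) * V(k+1, i+1)]; then take max(V_cont, immediate exercise) for American.
  V(1,0) = exp(-r*dt) * [p*0.000000 + (1-p)*1.560000] = 0.712133; exercise = 0.608733; V(1,0) = max -> 0.712133
  V(1,1) = exp(-r*dt) * [p*1.560000 + (1-p)*3.249725] = 2.316795; exercise = 2.438474; V(1,1) = max -> 2.438474
  V(0,0) = exp(-r*dt) * [p*0.712133 + (1-p)*2.438474] = 1.493555; exercise = 1.560000; V(0,0) = max -> 1.560000

Answer: Price = V(0,0) = 1.5600


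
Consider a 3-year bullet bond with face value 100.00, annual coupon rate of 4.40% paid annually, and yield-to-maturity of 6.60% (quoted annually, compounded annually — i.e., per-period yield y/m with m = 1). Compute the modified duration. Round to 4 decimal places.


Answer: Modified duration = 2.6935

Derivation:
Coupon per period c = face * coupon_rate / m = 4.400000
Periods per year m = 1; per-period yield y/m = 0.066000
Number of cashflows N = 3
Cashflows (t years, CF_t, discount factor 1/(1+y/m)^(m*t), PV):
  t = 1.0000: CF_t = 4.400000, DF = 0.938086, PV = 4.127580
  t = 2.0000: CF_t = 4.400000, DF = 0.880006, PV = 3.872026
  t = 3.0000: CF_t = 104.400000, DF = 0.825521, PV = 86.184444
Price P = sum_t PV_t = 94.184050
First compute Macaulay numerator sum_t t * PV_t:
  t * PV_t at t = 1.0000: 4.127580
  t * PV_t at t = 2.0000: 7.744052
  t * PV_t at t = 3.0000: 258.553332
Macaulay duration D = 270.424964 / 94.184050 = 2.871239
Modified duration = D / (1 + y/m) = 2.871239 / (1 + 0.066000) = 2.693470


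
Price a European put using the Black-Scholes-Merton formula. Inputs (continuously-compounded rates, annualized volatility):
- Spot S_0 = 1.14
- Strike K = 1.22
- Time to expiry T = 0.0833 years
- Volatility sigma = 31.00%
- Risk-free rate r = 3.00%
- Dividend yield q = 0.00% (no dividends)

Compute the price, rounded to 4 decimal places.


Answer: Price = 0.0913

Derivation:
d1 = (ln(S/K) + (r - q + 0.5*sigma^2) * T) / (sigma * sqrt(T)) = -0.68537026
d2 = d1 - sigma * sqrt(T) = -0.77484165
exp(-rT) = 0.99750412; exp(-qT) = 1.00000000
P = K * exp(-rT) * N(-d2) - S_0 * exp(-qT) * N(-d1)
N(-d1) = 0.75344485; N(-d2) = 0.78078338
P = 1.2200 * 0.99750412 * 0.78078338 - 1.1400 * 1.00000000 * 0.75344485 = 0.0913


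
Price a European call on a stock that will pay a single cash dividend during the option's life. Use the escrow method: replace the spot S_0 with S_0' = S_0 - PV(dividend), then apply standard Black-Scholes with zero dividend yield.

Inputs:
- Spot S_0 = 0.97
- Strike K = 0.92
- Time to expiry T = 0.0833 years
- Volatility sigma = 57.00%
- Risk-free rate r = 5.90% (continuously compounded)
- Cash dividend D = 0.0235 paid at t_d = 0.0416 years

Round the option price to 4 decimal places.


Answer: Price = 0.0778

Derivation:
PV(D) = D * exp(-r * t_d) = 0.0235 * 0.99754861 = 0.02344239
S_0' = S_0 - PV(D) = 0.9700 - 0.02344239 = 0.94655761
d1 = (ln(S_0'/K) + (r + sigma^2/2)*T) / (sigma*sqrt(T)) = 0.28511581
d2 = d1 - sigma*sqrt(T) = 0.12060389
exp(-rT) = 0.99509736
N(d1) = 0.61222229; N(d2) = 0.54799761
C = S_0' * N(d1) - K * exp(-rT) * N(d2) = 0.94655761 * 0.61222229 - 0.9200 * 0.99509736 * 0.54799761 = 0.0778


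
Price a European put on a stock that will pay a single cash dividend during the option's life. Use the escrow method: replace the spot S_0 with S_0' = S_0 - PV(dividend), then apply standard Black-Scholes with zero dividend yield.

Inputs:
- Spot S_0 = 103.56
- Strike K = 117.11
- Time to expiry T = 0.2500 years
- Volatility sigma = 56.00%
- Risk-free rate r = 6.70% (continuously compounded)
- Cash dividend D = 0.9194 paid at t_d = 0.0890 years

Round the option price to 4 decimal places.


Answer: Price = 19.3868

Derivation:
PV(D) = D * exp(-r * t_d) = 0.9194 * 0.99405474 = 0.91393393
S_0' = S_0 - PV(D) = 103.5600 - 0.91393393 = 102.64606607
d1 = (ln(S_0'/K) + (r + sigma^2/2)*T) / (sigma*sqrt(T)) = -0.27098873
d2 = d1 - sigma*sqrt(T) = -0.55098873
exp(-rT) = 0.98338950
N(-d1) = 0.60680015; N(-d2) = 0.70917930
P = K * exp(-rT) * N(-d2) - S_0' * N(-d1) = 117.1100 * 0.98338950 * 0.70917930 - 102.64606607 * 0.60680015 = 19.3868


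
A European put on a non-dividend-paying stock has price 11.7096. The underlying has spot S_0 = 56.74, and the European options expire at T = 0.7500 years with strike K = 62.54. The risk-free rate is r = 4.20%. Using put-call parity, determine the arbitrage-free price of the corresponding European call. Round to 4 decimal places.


Answer: Call price = 7.8489

Derivation:
Put-call parity: C - P = S_0 * exp(-qT) - K * exp(-rT).
S_0 * exp(-qT) = 56.7400 * 1.00000000 = 56.74000000
K * exp(-rT) = 62.5400 * 0.96899096 = 60.60069442
C = P + S*exp(-qT) - K*exp(-rT)
C = 11.7096 + 56.74000000 - 60.60069442 = 7.8489


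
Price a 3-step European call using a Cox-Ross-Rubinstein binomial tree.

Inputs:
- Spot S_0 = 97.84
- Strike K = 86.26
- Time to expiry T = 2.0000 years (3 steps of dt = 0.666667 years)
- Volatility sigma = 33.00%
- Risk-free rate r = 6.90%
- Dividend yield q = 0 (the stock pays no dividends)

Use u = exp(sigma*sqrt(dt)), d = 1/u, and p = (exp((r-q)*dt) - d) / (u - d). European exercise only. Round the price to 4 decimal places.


dt = T/N = 0.666667
u = exp(sigma*sqrt(dt)) = 1.309236; d = 1/u = 0.763804
p = (exp((r-q)*dt) - d) / (u - d) = 0.519350
Discount per step: exp(-r*dt) = 0.955042
Stock lattice S(k, i) with i counting down-moves:
  k=0: S(0,0) = 97.8400
  k=1: S(1,0) = 128.0957; S(1,1) = 74.7306
  k=2: S(2,0) = 167.7075; S(2,1) = 97.8400; S(2,2) = 57.0795
  k=3: S(3,0) = 219.5687; S(3,1) = 128.0957; S(3,2) = 74.7306; S(3,3) = 43.5976
Terminal payoffs V(N, i) = max(S_T - K, 0):
  V(3,0) = 133.308687; V(3,1) = 41.835664; V(3,2) = 0.000000; V(3,3) = 0.000000
Backward induction: V(k, i) = exp(-r*dt) * [p * V(k+1, i) + (1-p) * V(k+1, i+1)].
  V(2,0) = exp(-r*dt) * [p*133.308687 + (1-p)*41.835664] = 85.325554
  V(2,1) = exp(-r*dt) * [p*41.835664 + (1-p)*0.000000] = 20.750545
  V(2,2) = exp(-r*dt) * [p*0.000000 + (1-p)*0.000000] = 0.000000
  V(1,0) = exp(-r*dt) * [p*85.325554 + (1-p)*20.750545] = 51.846930
  V(1,1) = exp(-r*dt) * [p*20.750545 + (1-p)*0.000000] = 10.292297
  V(0,0) = exp(-r*dt) * [p*51.846930 + (1-p)*10.292297] = 30.440728

Answer: Price = V(0,0) = 30.4407


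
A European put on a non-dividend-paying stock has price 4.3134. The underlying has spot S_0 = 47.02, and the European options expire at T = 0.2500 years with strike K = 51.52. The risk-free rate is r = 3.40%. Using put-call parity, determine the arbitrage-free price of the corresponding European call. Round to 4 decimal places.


Answer: Call price = 0.2495

Derivation:
Put-call parity: C - P = S_0 * exp(-qT) - K * exp(-rT).
S_0 * exp(-qT) = 47.0200 * 1.00000000 = 47.02000000
K * exp(-rT) = 51.5200 * 0.99153602 = 51.08393590
C = P + S*exp(-qT) - K*exp(-rT)
C = 4.3134 + 47.02000000 - 51.08393590 = 0.2495


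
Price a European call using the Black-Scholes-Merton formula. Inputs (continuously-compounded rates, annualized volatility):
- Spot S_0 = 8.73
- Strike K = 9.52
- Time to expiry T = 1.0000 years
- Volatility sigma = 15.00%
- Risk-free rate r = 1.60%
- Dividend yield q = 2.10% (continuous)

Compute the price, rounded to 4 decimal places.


d1 = (ln(S/K) + (r - q + 0.5*sigma^2) * T) / (sigma * sqrt(T)) = -0.53586319
d2 = d1 - sigma * sqrt(T) = -0.68586319
exp(-rT) = 0.98412732; exp(-qT) = 0.97921896
C = S_0 * exp(-qT) * N(d1) - K * exp(-rT) * N(d2)
N(d1) = 0.29602655; N(d2) = 0.24639969
C = 8.7300 * 0.97921896 * 0.29602655 - 9.5200 * 0.98412732 * 0.24639969 = 0.2221

Answer: Price = 0.2221


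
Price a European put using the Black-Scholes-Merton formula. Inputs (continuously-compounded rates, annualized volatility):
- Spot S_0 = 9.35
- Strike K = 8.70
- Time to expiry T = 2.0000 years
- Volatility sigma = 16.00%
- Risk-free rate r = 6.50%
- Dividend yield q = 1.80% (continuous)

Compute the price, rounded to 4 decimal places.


Answer: Price = 0.2524

Derivation:
d1 = (ln(S/K) + (r - q + 0.5*sigma^2) * T) / (sigma * sqrt(T)) = 0.84699600
d2 = d1 - sigma * sqrt(T) = 0.62072183
exp(-rT) = 0.87809543; exp(-qT) = 0.96464029
P = K * exp(-rT) * N(-d2) - S_0 * exp(-qT) * N(-d1)
N(-d1) = 0.19849867; N(-d2) = 0.26739133
P = 8.7000 * 0.87809543 * 0.26739133 - 9.3500 * 0.96464029 * 0.19849867 = 0.2524


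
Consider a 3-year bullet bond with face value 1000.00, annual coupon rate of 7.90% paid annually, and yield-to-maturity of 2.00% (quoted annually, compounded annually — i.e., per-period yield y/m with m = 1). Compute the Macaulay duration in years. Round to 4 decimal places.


Answer: Macaulay duration = 2.8027 years

Derivation:
Coupon per period c = face * coupon_rate / m = 79.000000
Periods per year m = 1; per-period yield y/m = 0.020000
Number of cashflows N = 3
Cashflows (t years, CF_t, discount factor 1/(1+y/m)^(m*t), PV):
  t = 1.0000: CF_t = 79.000000, DF = 0.980392, PV = 77.450980
  t = 2.0000: CF_t = 79.000000, DF = 0.961169, PV = 75.932334
  t = 3.0000: CF_t = 1079.000000, DF = 0.942322, PV = 1016.765799
Price P = sum_t PV_t = 1170.149113
Macaulay numerator sum_t t * PV_t:
  t * PV_t at t = 1.0000: 77.450980
  t * PV_t at t = 2.0000: 151.864667
  t * PV_t at t = 3.0000: 3050.297397
Macaulay duration D = (sum_t t * PV_t) / P = 3279.613045 / 1170.149113 = 2.802731


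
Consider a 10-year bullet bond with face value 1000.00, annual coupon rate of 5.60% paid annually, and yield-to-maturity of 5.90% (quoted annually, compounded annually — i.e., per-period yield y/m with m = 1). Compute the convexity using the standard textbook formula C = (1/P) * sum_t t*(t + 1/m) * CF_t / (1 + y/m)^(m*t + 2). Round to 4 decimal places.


Coupon per period c = face * coupon_rate / m = 56.000000
Periods per year m = 1; per-period yield y/m = 0.059000
Number of cashflows N = 10
Cashflows (t years, CF_t, discount factor 1/(1+y/m)^(m*t), PV):
  t = 1.0000: CF_t = 56.000000, DF = 0.944287, PV = 52.880076
  t = 2.0000: CF_t = 56.000000, DF = 0.891678, PV = 49.933971
  t = 3.0000: CF_t = 56.000000, DF = 0.842000, PV = 47.152003
  t = 4.0000: CF_t = 56.000000, DF = 0.795090, PV = 44.525026
  t = 5.0000: CF_t = 56.000000, DF = 0.750793, PV = 42.044407
  t = 6.0000: CF_t = 56.000000, DF = 0.708964, PV = 39.701989
  t = 7.0000: CF_t = 56.000000, DF = 0.669466, PV = 37.490075
  t = 8.0000: CF_t = 56.000000, DF = 0.632168, PV = 35.401393
  t = 9.0000: CF_t = 56.000000, DF = 0.596948, PV = 33.429077
  t = 10.0000: CF_t = 1056.000000, DF = 0.563690, PV = 595.256734
Price P = sum_t PV_t = 977.814750
Convexity numerator sum_t t*(t + 1/m) * CF_t / (1+y/m)^(m*t + 2):
  t = 1.0000: term = 94.304006
  t = 2.0000: term = 267.150159
  t = 3.0000: term = 504.532878
  t = 4.0000: term = 794.039783
  t = 5.0000: term = 1124.702242
  t = 6.0000: term = 1486.858488
  t = 7.0000: term = 1872.028314
  t = 8.0000: term = 2272.798439
  t = 9.0000: term = 2682.717704
  t = 10.0000: term = 58385.510528
Convexity = (1/P) * sum = 69484.642541 / 977.814750 = 71.061152

Answer: Convexity = 71.0612


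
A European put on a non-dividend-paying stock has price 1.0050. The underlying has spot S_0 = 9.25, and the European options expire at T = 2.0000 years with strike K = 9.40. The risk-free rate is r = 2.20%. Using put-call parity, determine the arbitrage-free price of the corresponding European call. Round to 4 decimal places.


Answer: Call price = 1.2596

Derivation:
Put-call parity: C - P = S_0 * exp(-qT) - K * exp(-rT).
S_0 * exp(-qT) = 9.2500 * 1.00000000 = 9.25000000
K * exp(-rT) = 9.4000 * 0.95695396 = 8.99536720
C = P + S*exp(-qT) - K*exp(-rT)
C = 1.0050 + 9.25000000 - 8.99536720 = 1.2596


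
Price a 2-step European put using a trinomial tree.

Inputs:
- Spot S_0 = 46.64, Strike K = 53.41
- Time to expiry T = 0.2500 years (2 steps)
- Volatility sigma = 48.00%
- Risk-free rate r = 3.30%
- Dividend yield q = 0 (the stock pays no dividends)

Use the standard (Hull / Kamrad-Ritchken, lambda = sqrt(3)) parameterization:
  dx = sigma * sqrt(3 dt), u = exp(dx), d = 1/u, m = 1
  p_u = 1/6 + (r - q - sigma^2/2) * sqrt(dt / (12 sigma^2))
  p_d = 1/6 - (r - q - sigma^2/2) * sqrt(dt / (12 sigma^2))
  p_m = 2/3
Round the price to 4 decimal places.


dt = T/N = 0.125000; dx = sigma*sqrt(3*dt) = 0.293939
u = exp(dx) = 1.341702; d = 1/u = 0.745322
p_u = 0.149189, p_m = 0.666667, p_d = 0.184145
Discount per step: exp(-r*dt) = 0.995883
Stock lattice S(k, j) with j the centered position index:
  k=0: S(0,+0) = 46.6400
  k=1: S(1,-1) = 34.7618; S(1,+0) = 46.6400; S(1,+1) = 62.5770
  k=2: S(2,-2) = 25.9088; S(2,-1) = 34.7618; S(2,+0) = 46.6400; S(2,+1) = 62.5770; S(2,+2) = 83.9596
Terminal payoffs V(N, j) = max(K - S_T, 0):
  V(2,-2) = 27.501243; V(2,-1) = 18.648176; V(2,+0) = 6.770000; V(2,+1) = 0.000000; V(2,+2) = 0.000000
Backward induction: V(k, j) = exp(-r*dt) * [p_u * V(k+1, j+1) + p_m * V(k+1, j) + p_d * V(k+1, j-1)]
  V(1,-1) = exp(-r*dt) * [p_u*6.770000 + p_m*18.648176 + p_d*27.501243] = 18.430153
  V(1,+0) = exp(-r*dt) * [p_u*0.000000 + p_m*6.770000 + p_d*18.648176] = 7.914583
  V(1,+1) = exp(-r*dt) * [p_u*0.000000 + p_m*0.000000 + p_d*6.770000] = 1.241528
  V(0,+0) = exp(-r*dt) * [p_u*1.241528 + p_m*7.914583 + p_d*18.430153] = 8.818974

Answer: Price = V(0,0) = 8.8190


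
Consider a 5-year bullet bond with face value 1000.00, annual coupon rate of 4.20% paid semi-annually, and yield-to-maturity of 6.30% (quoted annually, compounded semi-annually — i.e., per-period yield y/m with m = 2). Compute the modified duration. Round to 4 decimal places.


Coupon per period c = face * coupon_rate / m = 21.000000
Periods per year m = 2; per-period yield y/m = 0.031500
Number of cashflows N = 10
Cashflows (t years, CF_t, discount factor 1/(1+y/m)^(m*t), PV):
  t = 0.5000: CF_t = 21.000000, DF = 0.969462, PV = 20.358701
  t = 1.0000: CF_t = 21.000000, DF = 0.939856, PV = 19.736986
  t = 1.5000: CF_t = 21.000000, DF = 0.911155, PV = 19.134257
  t = 2.0000: CF_t = 21.000000, DF = 0.883330, PV = 18.549934
  t = 2.5000: CF_t = 21.000000, DF = 0.856355, PV = 17.983455
  t = 3.0000: CF_t = 21.000000, DF = 0.830204, PV = 17.434275
  t = 3.5000: CF_t = 21.000000, DF = 0.804851, PV = 16.901867
  t = 4.0000: CF_t = 21.000000, DF = 0.780272, PV = 16.385716
  t = 4.5000: CF_t = 21.000000, DF = 0.756444, PV = 15.885329
  t = 5.0000: CF_t = 1021.000000, DF = 0.733344, PV = 748.744110
Price P = sum_t PV_t = 911.114629
First compute Macaulay numerator sum_t t * PV_t:
  t * PV_t at t = 0.5000: 10.179350
  t * PV_t at t = 1.0000: 19.736986
  t * PV_t at t = 1.5000: 28.701385
  t * PV_t at t = 2.0000: 37.099868
  t * PV_t at t = 2.5000: 44.958638
  t * PV_t at t = 3.0000: 52.302826
  t * PV_t at t = 3.5000: 59.156533
  t * PV_t at t = 4.0000: 65.542866
  t * PV_t at t = 4.5000: 71.483979
  t * PV_t at t = 5.0000: 3743.720550
Macaulay duration D = 4132.882980 / 911.114629 = 4.536074
Modified duration = D / (1 + y/m) = 4.536074 / (1 + 0.031500) = 4.397551

Answer: Modified duration = 4.3976
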